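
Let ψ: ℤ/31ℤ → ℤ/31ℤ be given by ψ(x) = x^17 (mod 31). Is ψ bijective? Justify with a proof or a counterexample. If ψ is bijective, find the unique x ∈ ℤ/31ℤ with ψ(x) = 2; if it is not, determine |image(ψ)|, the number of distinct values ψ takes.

8

Since 31 is prime, the nonzero elements of ℤ/31ℤ form a cyclic group of order 30.
As gcd(17, 30) = 1, raising to the 17th power is a bijection on this group: if s^17 ≡ t^17 then (st^{−1})^17 = 1, and the only element of order dividing gcd(17, 30) = 1 is 1, so s = t.
With ψ(0) = 0 this makes ψ injective on all of ℤ/31ℤ, hence bijective (finite equal-size domain and codomain). In particular ψ is bijective.
Since ψ is bijective, we find the preimage of 2. The inverse of x ↦ x^17 on (ℤ/31ℤ)^× is x ↦ x^23, because 17·23 = 391 = 13·30 + 1 ≡ 1 (mod 30) and x^{30} = 1 for x ≠ 0 (Fermat). So ψ⁻¹(2) = 2^23 mod 31.
Repeated squaring mod 31: 2^1 ≡ 2, 2^2 ≡ 2² = 4, 2^4 ≡ 4² = 16, 2^8 ≡ 16² = 256 ≡ 8, 2^16 ≡ 8² = 64 ≡ 2. Since 23 = 16 + 4 + 2 + 1, 2^23 ≡ 2·16·4·2: 2·16 = 32 ≡ 1, then 1·4 = 4, then 4·2 = 8. So 2^23 ≡ 8 (mod 31).
Hence ψ⁻¹(2) = 8.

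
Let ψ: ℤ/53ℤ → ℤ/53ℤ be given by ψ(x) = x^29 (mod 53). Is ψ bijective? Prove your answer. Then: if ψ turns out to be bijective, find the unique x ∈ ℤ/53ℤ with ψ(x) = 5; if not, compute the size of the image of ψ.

Since 53 is prime, the nonzero elements of ℤ/53ℤ form a cyclic group of order 52.
As gcd(29, 52) = 1, raising to the 29th power is a bijection on this group: if u^29 ≡ v^29 then (uv^{−1})^29 = 1, and the only element of order dividing gcd(29, 52) = 1 is 1, so u = v.
With ψ(0) = 0 this makes ψ injective on all of ℤ/53ℤ, hence bijective (finite equal-size domain and codomain). In particular ψ is bijective.
Since ψ is bijective, we find the preimage of 5. The inverse of x ↦ x^29 on (ℤ/53ℤ)^× is x ↦ x^9, because 29·9 = 261 = 5·52 + 1 ≡ 1 (mod 52) and x^{52} = 1 for x ≠ 0 (Fermat). So ψ⁻¹(5) = 5^9 mod 53.
Repeated squaring mod 53: 5^1 ≡ 5, 5^2 ≡ 5² = 25, 5^4 ≡ 25² = 625 ≡ 42, 5^8 ≡ 42² = 1764 ≡ 15. Since 9 = 8 + 1, 5^9 ≡ 15·5: 15·5 = 75 ≡ 22. So 5^9 ≡ 22 (mod 53).
Hence ψ⁻¹(5) = 22.

22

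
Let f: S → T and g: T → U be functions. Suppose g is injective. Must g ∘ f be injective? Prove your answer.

not injective

No. Take S = {1, 2}, T = U = {1, 2, 3, 4}, f(1) = f(2) = 1, and g = identity (injective).
Then (g ∘ f)(1) = (g ∘ f)(2) = 1 with 1 ≠ 2, so g ∘ f is not injective.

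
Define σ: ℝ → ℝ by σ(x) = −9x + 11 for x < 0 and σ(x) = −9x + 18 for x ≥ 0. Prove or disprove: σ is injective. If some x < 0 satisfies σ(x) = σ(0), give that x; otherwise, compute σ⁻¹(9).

-7/9

Both pieces are strictly decreasing (slopes −9 and −9), so each is injective on its own interval.
The left piece maps (−∞, 0) onto (11, ∞); the right piece maps [0, ∞) onto (−∞, 18].
These images overlap. In particular σ(0) = 18 (right piece), and solving −9x + 11 = 18 on the left piece gives x = −7/9 < 0.
So σ(−7/9) = σ(0) with −7/9 ≠ 0, and σ is not injective. This x = −7/9 is the requested value below 0.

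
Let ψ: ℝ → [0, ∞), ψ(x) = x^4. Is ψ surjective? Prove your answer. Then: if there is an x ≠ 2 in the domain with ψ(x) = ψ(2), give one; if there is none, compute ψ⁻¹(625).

For any y ∈ [0, ∞), x = y^{1/4} ∈ ℝ satisfies x^4 = y, so ψ is surjective.
For the follow-up, such an x exists: taking x = −2 ∈ ℝ gives ψ(−2) = 16 = ψ(2) with −2 ≠ 2.

-2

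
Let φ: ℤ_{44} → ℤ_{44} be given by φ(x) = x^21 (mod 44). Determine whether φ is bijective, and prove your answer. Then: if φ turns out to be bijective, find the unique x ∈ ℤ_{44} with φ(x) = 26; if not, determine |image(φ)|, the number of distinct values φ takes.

φ(0) = 0^21 = 0.
φ(22): Repeated squaring mod 44: 22^1 ≡ 22, 22^2 ≡ 22² = 484 ≡ 0, 22^4 ≡ 0² = 0, 22^8 ≡ 0² = 0, 22^16 ≡ 0² = 0. Since 21 = 16 + 4 + 1, 22^21 ≡ 0·0·22: 0·0 = 0, then 0·22 = 0. So 22^21 ≡ 0 (mod 44).
So φ(0) = φ(22) = 0 while 0 ≠ 22, hence φ is not injective, hence not bijective.
Since φ is not bijective, we determine |image(φ)|. Computing x^21 mod 44 for each x (by repeated squaring, reducing mod 44 at every step), the values φ(0), φ(1), …, φ(43) are: 0, 1, 24, 3, 4, 5, 28, 7, 8, 9, 32, 11, 12, 13, 36, 15, 16, 17, 40, 19, 20, 21, 0, 23, 24, 25, 4, 27, 28, 29, 8, 31, 32, 33, 12, 35, 36, 37, 16, 39, 40, 41, 20, 43.
The distinct values are {0, 1, 3, 4, 5, 7, 8, 9, 11, 12, 13, 15, 16, 17, 19, 20, 21, 23, 24, 25, 27, 28, 29, 31, 32, 33, 35, 36, 37, 39, 40, 41, 43}; there are 33 of them.

33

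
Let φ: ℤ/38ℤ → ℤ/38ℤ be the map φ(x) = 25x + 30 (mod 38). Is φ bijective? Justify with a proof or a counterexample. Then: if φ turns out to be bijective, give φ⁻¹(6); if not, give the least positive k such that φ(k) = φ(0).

34

By definition, φ is injective when φ(x_1) = φ(x_2) forces x_1 = x_2.
Suppose φ(x_1) = φ(x_2) in ℤ/38ℤ. Then 25x_1 + 30 ≡ 25x_2 + 30 (mod 38), hence 25(x_1 − x_2) ≡ 0 (mod 38).
Since gcd(25, 38) = 1, 25 is invertible modulo 38, hence x_1 − x_2 ≡ 0 (mod 38), i.e. x_1 = x_2.
We now compute 25⁻¹ mod 38 explicitly. Euclid's algorithm: 38 = 1·25 + 13, 25 = 1·13 + 12, 13 = 1·12 + 1; back-substituting gives 1 = 35·25 − 23·38, so 25⁻¹ ≡ 35 (mod 38).
Then y ↦ 35(y − 30) is a two-sided inverse to φ, so every y ∈ ℤ/38ℤ has a preimage.
Therefore φ is bijective.
Since φ is bijective, we find φ⁻¹(6): we need 25x ≡ 6 − 30 ≡ 14 (mod 38). Using 25⁻¹ = 35: x ≡ 35·14 = 490 = 12·38 + 34, so x = 34.
Check: φ(34) = 25·34 + 30 = 880 = 23·38 + 6 ≡ 6 (mod 38).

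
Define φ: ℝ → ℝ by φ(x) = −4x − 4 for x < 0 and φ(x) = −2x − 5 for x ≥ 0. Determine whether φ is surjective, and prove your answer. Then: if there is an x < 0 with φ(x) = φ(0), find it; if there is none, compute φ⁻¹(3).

Both pieces are strictly decreasing (slopes −4 and −2), so each is injective on its own interval.
The left piece maps (−∞, 0) onto (−4, ∞); the right piece maps [0, ∞) onto (−∞, −5].
The union (−4, ∞) ∪ (−∞, −5] omits the interval between −4 and −5; in particular −4 has no preimage. So φ is not surjective.
Because the two images are disjoint, no x < 0 has φ(x) = φ(0), so we compute φ⁻¹(3): 3 lies in (−4, ∞), so solve −4x − 4 = 3: x = (3 + 4)/(−4) = −7/4.

-7/4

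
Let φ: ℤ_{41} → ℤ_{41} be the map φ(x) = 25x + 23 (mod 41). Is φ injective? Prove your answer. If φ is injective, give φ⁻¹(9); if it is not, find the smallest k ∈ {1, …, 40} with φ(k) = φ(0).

6

Recall: injectivity means: for all a, b in the domain, φ(a) = φ(b) implies a = b.
If φ(a) = φ(b), then 25a ≡ 25b (mod 41). Because gcd(25, 41) = 1, we may cancel 25 to get a ≡ b (mod 41).
Therefore φ is injective.
We now compute 25⁻¹ mod 41 explicitly. Euclid's algorithm: 41 = 1·25 + 16, 25 = 1·16 + 9, 16 = 1·9 + 7, 9 = 1·7 + 2, 7 = 3·2 + 1; back-substituting gives 1 = 23·25 − 14·41, so 25⁻¹ ≡ 23 (mod 41).
Since φ is injective, we find φ⁻¹(9): we need 25x ≡ 9 − 23 ≡ 27 (mod 41). Using 25⁻¹ = 23: x ≡ 23·27 = 621 = 15·41 + 6, so x = 6.
Check: φ(6) = 25·6 + 23 = 173 = 4·41 + 9 ≡ 9 (mod 41).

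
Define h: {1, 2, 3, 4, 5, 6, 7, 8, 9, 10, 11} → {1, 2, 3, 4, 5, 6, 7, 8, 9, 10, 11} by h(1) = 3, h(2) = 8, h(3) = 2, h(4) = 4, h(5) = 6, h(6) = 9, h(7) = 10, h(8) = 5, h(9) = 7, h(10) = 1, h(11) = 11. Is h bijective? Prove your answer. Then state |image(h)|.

11

The values 3, 8, 2, 4, 6, 9, 10, 5, 7, 1, 11 are a permutation of {1, 2, 3, 4, 5, 6, 7, 8, 9, 10, 11}: each element appears exactly once.
So h is injective and surjective, hence bijective.
The image of h is {1, 2, 3, 4, 5, 6, 7, 8, 9, 10, 11}, which has 11 elements.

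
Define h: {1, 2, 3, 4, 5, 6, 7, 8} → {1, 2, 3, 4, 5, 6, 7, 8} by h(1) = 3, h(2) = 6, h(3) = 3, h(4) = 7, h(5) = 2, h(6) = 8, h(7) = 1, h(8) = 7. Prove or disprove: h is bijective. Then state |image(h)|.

6

h(1) = 3 = h(3) with 1 ≠ 3, so h is not injective, hence not bijective.
The image of h is {1, 2, 3, 6, 7, 8}, which has 6 elements.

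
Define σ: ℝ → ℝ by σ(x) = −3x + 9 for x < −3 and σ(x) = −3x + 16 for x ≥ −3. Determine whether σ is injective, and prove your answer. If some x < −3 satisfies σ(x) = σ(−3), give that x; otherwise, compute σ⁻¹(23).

-16/3

Both pieces are strictly decreasing (slopes −3 and −3), so each is injective on its own interval.
The left piece maps (−∞, −3) onto (18, ∞); the right piece maps [−3, ∞) onto (−∞, 25].
These images overlap. In particular σ(−3) = 25 (right piece), and solving −3x + 9 = 25 on the left piece gives x = −16/3 < −3.
So σ(−16/3) = σ(−3) with −16/3 ≠ −3, and σ is not injective. This x = −16/3 is the requested value below −3.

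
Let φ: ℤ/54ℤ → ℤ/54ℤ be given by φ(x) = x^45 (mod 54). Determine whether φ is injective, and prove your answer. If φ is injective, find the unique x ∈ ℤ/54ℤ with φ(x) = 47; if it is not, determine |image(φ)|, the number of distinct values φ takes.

6

φ(0) = 0^45 = 0.
φ(6): Repeated squaring mod 54: 6^1 ≡ 6, 6^2 ≡ 6² = 36, 6^4 ≡ 36² = 1296 ≡ 0, 6^8 ≡ 0² = 0, 6^16 ≡ 0² = 0, 6^32 ≡ 0² = 0. Since 45 = 32 + 8 + 4 + 1, 6^45 ≡ 0·0·0·6: 0·0 = 0, then 0·0 = 0, then 0·6 = 0. So 6^45 ≡ 0 (mod 54).
So φ(0) = φ(6) = 0 while 0 ≠ 6, hence φ is not injective.
Since φ is not injective, we determine |image(φ)|. Computing x^45 mod 54 for each x (by repeated squaring, reducing mod 54 at every step), the values φ(0), φ(1), …, φ(53) are: 0, 1, 26, 27, 28, 53, 0, 1, 26, 27, 28, 53, 0, 1, 26, 27, 28, 53, 0, 1, 26, 27, 28, 53, 0, 1, 26, 27, 28, 53, 0, 1, 26, 27, 28, 53, 0, 1, 26, 27, 28, 53, 0, 1, 26, 27, 28, 53, 0, 1, 26, 27, 28, 53.
The distinct values are {0, 1, 26, 27, 28, 53}; there are 6 of them.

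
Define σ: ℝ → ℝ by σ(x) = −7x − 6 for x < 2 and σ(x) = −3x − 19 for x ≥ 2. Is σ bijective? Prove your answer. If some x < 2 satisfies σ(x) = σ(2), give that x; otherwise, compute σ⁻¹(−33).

Both pieces are strictly decreasing (slopes −7 and −3), so each is injective on its own interval.
The left piece maps (−∞, 2) onto (−20, ∞); the right piece maps [2, ∞) onto (−∞, −25].
The images leave a gap (−20 has no preimage), so σ is not surjective, hence not bijective.
Because the two images are disjoint, no x < 2 has σ(x) = σ(2), so we compute σ⁻¹(−33): −33 lies in (−∞, −25], so solve −3x − 19 = −33: x = (−33 + 19)/(−3) = 14/3.

14/3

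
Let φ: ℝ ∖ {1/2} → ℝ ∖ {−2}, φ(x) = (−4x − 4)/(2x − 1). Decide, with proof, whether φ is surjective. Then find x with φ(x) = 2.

-1/4

For any y ≠ −2, solving y(2x − 1) = −4x − 4 for x gives a well-defined x ≠ 1/2. So φ is surjective.
Solving φ(x) = 2: cross-multiplying gives −4x − 4 = 2(2x − 1), which rearranges to −8x = 2, so x = −1/4.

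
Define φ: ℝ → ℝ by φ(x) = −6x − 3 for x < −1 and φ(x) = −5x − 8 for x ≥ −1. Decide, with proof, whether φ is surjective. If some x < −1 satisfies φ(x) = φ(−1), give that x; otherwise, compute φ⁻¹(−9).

1/5

Both pieces are strictly decreasing (slopes −6 and −5), so each is injective on its own interval.
The left piece maps (−∞, −1) onto (3, ∞); the right piece maps [−1, ∞) onto (−∞, −3].
The union (3, ∞) ∪ (−∞, −3] omits the interval between 3 and −3; in particular 3 has no preimage. So φ is not surjective.
Because the two images are disjoint, no x < −1 has φ(x) = φ(−1), so we compute φ⁻¹(−9): −9 lies in (−∞, −3], so solve −5x − 8 = −9: x = (−9 + 8)/(−5) = 1/5.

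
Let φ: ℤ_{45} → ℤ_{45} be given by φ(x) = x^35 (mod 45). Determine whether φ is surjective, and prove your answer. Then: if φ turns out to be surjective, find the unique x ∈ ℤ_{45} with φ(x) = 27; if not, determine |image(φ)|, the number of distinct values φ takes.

35

φ(0) = 0^35 = 0.
φ(15): Repeated squaring mod 45: 15^1 ≡ 15, 15^2 ≡ 15² = 225 ≡ 0, 15^4 ≡ 0² = 0, 15^8 ≡ 0² = 0, 15^16 ≡ 0² = 0, 15^32 ≡ 0² = 0. Since 35 = 32 + 2 + 1, 15^35 ≡ 0·0·15: 0·0 = 0, then 0·15 = 0. So 15^35 ≡ 0 (mod 45).
So φ(0) = φ(15) = 0 while 0 ≠ 15, therefore φ is not injective.
A non-injective map from the 45-element set ℤ_{45} to itself takes at most 44 distinct values, so it cannot be surjective. Hence φ is not surjective.
Since φ is not surjective, we determine |image(φ)|. Computing x^35 mod 45 for each x (by repeated squaring, reducing mod 45 at every step), the values φ(0), φ(1), …, φ(44) are: 0, 1, 23, 27, 34, 20, 36, 13, 17, 9, 10, 41, 18, 7, 29, 0, 31, 8, 27, 19, 5, 36, 43, 2, 9, 40, 26, 18, 37, 14, 0, 16, 38, 27, 4, 35, 36, 28, 32, 9, 25, 11, 18, 22, 44.
The distinct values are {0, 1, 2, 4, 5, 7, 8, 9, 10, 11, 13, 14, 16, 17, 18, 19, 20, 22, 23, 25, 26, 27, 28, 29, 31, 32, 34, 35, 36, 37, 38, 40, 41, 43, 44}; there are 35 of them.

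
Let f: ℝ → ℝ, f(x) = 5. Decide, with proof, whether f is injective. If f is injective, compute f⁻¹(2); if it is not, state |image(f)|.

By definition, injectivity means: for all s, t in the domain, f(s) = f(t) implies s = t.
f(0) = 5 = f(1) with 0 ≠ 1, so f is not injective.
Since f is not injective, we state |image(f)|: the image of f is {5}, which has 1 element.

1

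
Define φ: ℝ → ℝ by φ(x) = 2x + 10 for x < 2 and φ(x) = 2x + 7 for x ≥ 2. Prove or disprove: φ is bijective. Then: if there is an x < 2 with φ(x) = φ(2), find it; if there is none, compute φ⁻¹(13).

Both pieces are strictly increasing (slopes 2 and 2), so each is injective on its own interval.
The left piece maps (−∞, 2) onto (−∞, 14); the right piece maps [2, ∞) onto [11, ∞).
These images overlap. In particular φ(2) = 11 (right piece), and solving 2x + 10 = 11 on the left piece gives x = 1/2 < 2.
So φ(1/2) = φ(2) with 1/2 ≠ 2, and φ is not injective, hence not bijective. This x = 1/2 is the requested value below 2.

1/2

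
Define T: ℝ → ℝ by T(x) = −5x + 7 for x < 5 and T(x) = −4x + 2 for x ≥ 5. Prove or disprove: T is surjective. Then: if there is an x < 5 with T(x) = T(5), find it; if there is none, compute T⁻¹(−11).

18/5

Both pieces are strictly decreasing (slopes −5 and −4), so each is injective on its own interval.
The left piece maps (−∞, 5) onto (−18, ∞); the right piece maps [5, ∞) onto (−∞, −18].
These images together cover ℝ, so T is surjective.
Because the two images are disjoint, no x < 5 has T(x) = T(5), so we compute T⁻¹(−11): −11 lies in (−18, ∞), so solve −5x + 7 = −11: x = (−11 − 7)/(−5) = 18/5.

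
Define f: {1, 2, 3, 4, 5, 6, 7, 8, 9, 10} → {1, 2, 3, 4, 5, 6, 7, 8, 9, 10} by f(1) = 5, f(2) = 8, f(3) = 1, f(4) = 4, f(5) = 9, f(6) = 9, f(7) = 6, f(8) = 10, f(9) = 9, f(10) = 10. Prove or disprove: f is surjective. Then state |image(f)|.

No element maps to 2, so f is not surjective.
The image of f is {1, 4, 5, 6, 8, 9, 10}, which has 7 elements.

7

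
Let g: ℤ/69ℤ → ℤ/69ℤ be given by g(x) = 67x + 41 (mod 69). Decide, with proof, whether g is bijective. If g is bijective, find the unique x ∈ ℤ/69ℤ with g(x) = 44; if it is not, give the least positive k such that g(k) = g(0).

If g(s) = g(t), then 67s ≡ 67t (mod 69). Because gcd(67, 69) = 1, we may cancel 67 to get s ≡ t (mod 69).
We now compute 67⁻¹ mod 69 explicitly. Euclid's algorithm: 69 = 1·67 + 2, 67 = 33·2 + 1; back-substituting gives 1 = 34·67 − 33·69, so 67⁻¹ ≡ 34 (mod 69).
For any y ∈ ℤ/69ℤ, x = 34(y − 41) mod 69 satisfies g(x) = 67·34(y − 41) + 41 ≡ y (since 67·34 ≡ 1 mod 69). So every y has a preimage.
Therefore g is bijective.
Since g is bijective, we compute g⁻¹(44): solve 67x + 41 ≡ 44 (mod 69), i.e. 67x ≡ 3 (mod 69).
Multiplying by 67⁻¹ = 34 gives x ≡ 34·3 = 102 = 1·69 + 33 ≡ 33 (mod 69).
Check: g(33) = 67·33 + 41 = 2252 = 32·69 + 44 ≡ 44 (mod 69).

33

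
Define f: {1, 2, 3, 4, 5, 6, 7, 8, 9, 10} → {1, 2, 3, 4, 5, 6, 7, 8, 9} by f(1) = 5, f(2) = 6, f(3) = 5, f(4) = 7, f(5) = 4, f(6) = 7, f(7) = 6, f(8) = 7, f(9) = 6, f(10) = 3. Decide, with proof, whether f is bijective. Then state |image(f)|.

f(1) = 5 = f(3) with 1 ≠ 3, so f is not injective, hence not bijective.
The image of f is {3, 4, 5, 6, 7}, which has 5 elements.

5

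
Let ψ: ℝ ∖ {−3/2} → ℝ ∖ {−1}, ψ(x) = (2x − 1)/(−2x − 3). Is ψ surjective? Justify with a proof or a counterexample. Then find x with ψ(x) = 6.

-17/14

For any y ≠ −1, solving y(−2x − 3) = 2x − 1 for x gives a well-defined x ≠ −3/2. So ψ is surjective.
Solving ψ(x) = 6: cross-multiplying gives 2x − 1 = 6(−2x − 3), which rearranges to 14x = −17, so x = −17/14.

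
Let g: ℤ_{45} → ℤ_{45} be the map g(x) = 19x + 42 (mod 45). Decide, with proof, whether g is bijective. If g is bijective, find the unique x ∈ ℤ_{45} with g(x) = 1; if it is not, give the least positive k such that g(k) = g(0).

31

Suppose g(x_1) = g(x_2) in ℤ_{45}. Then 19x_1 + 42 ≡ 19x_2 + 42 (mod 45), thus 19(x_1 − x_2) ≡ 0 (mod 45).
Since gcd(19, 45) = 1, 19 is invertible modulo 45, therefore x_1 − x_2 ≡ 0 (mod 45), i.e. x_1 = x_2.
We now compute 19⁻¹ mod 45 explicitly. Euclid's algorithm: 45 = 2·19 + 7, 19 = 2·7 + 5, 7 = 1·5 + 2, 5 = 2·2 + 1; back-substituting gives 1 = 19·19 − 8·45, so 19⁻¹ ≡ 19 (mod 45).
For any y ∈ ℤ_{45}, x = 19(y − 42) mod 45 satisfies g(x) = 19·19(y − 42) + 42 ≡ y (since 19·19 ≡ 1 mod 45). So every y has a preimage.
Therefore g is bijective.
Since g is bijective, we find g⁻¹(1): we need 19x ≡ 1 − 42 ≡ 4 (mod 45). Using 19⁻¹ = 19: x ≡ 19·4 = 76 = 1·45 + 31, so x = 31.
Check: g(31) = 19·31 + 42 = 631 = 14·45 + 1 ≡ 1 (mod 45).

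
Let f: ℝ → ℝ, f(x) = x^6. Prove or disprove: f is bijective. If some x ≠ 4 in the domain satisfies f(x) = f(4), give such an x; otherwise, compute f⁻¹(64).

-4

f(4) = 4096 = (−4)^6 = f(−4) (since 6 is even), with 4 ≠ −4. So f is not injective, hence not bijective.
For the follow-up, such an x exists: taking x = −4 ∈ ℝ gives f(−4) = 4096 = f(4) with −4 ≠ 4.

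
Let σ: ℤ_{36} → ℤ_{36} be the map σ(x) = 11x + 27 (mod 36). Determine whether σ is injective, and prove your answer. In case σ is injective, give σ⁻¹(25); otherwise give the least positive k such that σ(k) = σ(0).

If σ(a) = σ(b), then 11a ≡ 11b (mod 36). Because gcd(11, 36) = 1, we may cancel 11 to get a ≡ b (mod 36).
So σ is injective.
We now compute 11⁻¹ mod 36 explicitly. Euclid's algorithm: 36 = 3·11 + 3, 11 = 3·3 + 2, 3 = 1·2 + 1; back-substituting gives 1 = 23·11 − 7·36, so 11⁻¹ ≡ 23 (mod 36).
Since σ is injective, we compute σ⁻¹(25): solve 11x + 27 ≡ 25 (mod 36), i.e. 11x ≡ 34 (mod 36).
Multiplying by 11⁻¹ = 23 gives x ≡ 23·34 = 782 = 21·36 + 26 ≡ 26 (mod 36).
Check: σ(26) = 11·26 + 27 = 313 = 8·36 + 25 ≡ 25 (mod 36).

26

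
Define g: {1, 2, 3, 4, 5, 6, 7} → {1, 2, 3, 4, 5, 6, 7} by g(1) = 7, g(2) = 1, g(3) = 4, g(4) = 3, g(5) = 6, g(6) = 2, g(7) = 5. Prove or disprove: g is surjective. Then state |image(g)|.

7

Every element of the codomain has a preimage: 1 = g(2), 2 = g(6), 3 = g(4), 4 = g(3), 5 = g(7), 6 = g(5), 7 = g(1).
So g is surjective.
The image of g is {1, 2, 3, 4, 5, 6, 7}, which has 7 elements.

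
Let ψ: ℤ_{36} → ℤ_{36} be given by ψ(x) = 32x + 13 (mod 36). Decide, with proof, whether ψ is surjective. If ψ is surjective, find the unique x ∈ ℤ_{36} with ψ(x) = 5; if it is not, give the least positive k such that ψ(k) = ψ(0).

9

Since gcd(32, 36) = 4, we have 32x ≡ 0 (mod 4) for all x, so ψ(x) ≡ 1 (mod 4).
But 0 ≢ 1 (mod 4), so 0 ∈ ℤ_{36} has no preimage. Hence ψ is not surjective.
Since ψ is not surjective, we find the least positive k with ψ(k) = ψ(0): this means 32k ≡ 0 (mod 36), i.e. 36 ∣ 32k. Since gcd(32, 36) = 4, dividing through by 4 this holds exactly when 9 ∣ 8k, and as gcd(8, 9) = 1, exactly when 9 ∣ k.
The smallest positive such k is 9.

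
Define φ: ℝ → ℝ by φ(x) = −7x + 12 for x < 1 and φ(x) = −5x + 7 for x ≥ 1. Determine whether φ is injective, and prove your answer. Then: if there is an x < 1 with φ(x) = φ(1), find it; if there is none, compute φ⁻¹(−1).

Both pieces are strictly decreasing (slopes −7 and −5), so each is injective on its own interval.
The left piece maps (−∞, 1) onto (5, ∞); the right piece maps [1, ∞) onto (−∞, 2].
These images are disjoint, so no value is attained by both pieces. Thus φ is injective.
Because the two images are disjoint, no x < 1 has φ(x) = φ(1), so we compute φ⁻¹(−1): −1 lies in (−∞, 2], so solve −5x + 7 = −1: x = (−1 − 7)/(−5) = 8/5.

8/5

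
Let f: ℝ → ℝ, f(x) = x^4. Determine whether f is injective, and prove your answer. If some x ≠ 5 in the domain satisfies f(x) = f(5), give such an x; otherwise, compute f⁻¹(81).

f(5) = 625 = (−5)^4 = f(−5) (since 4 is even), with 5 ≠ −5. So f is not injective.
For the follow-up, such an x exists: taking x = −5 ∈ ℝ gives f(−5) = 625 = f(5) with −5 ≠ 5.

-5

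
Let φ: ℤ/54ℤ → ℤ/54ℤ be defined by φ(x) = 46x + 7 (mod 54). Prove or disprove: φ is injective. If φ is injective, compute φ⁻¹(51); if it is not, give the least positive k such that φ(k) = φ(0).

27

By definition, φ is injective if φ(a) = φ(b) implies a = b.
We have gcd(46, 54) = 2 > 1. Taking a = 0 and b = 27: φ(0) = 7 and φ(27) = 46·27 + 7 = 1249 ≡ 7 (mod 54).
So φ(0) = φ(27) while 0 ≠ 27, thus φ is not injective.
Since φ is not injective, we find the least positive k with φ(k) = φ(0): this means 46k ≡ 0 (mod 54), i.e. 54 ∣ 46k. Since gcd(46, 54) = 2, dividing through by 2 this holds exactly when 27 ∣ 23k, and as gcd(23, 27) = 1, exactly when 27 ∣ k.
The smallest positive such k is 27.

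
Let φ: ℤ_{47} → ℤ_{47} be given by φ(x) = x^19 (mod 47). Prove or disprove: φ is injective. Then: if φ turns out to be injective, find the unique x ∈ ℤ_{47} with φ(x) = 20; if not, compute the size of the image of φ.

Since 47 is prime, the nonzero elements of ℤ_{47} form a cyclic group of order 46.
As gcd(19, 46) = 1, raising to the 19th power is a bijection on this group: if s^19 ≡ t^19 then (st^{−1})^19 = 1, and the only element of order dividing gcd(19, 46) = 1 is 1, so s = t.
With φ(0) = 0 this makes φ injective on all of ℤ_{47}, hence bijective (finite equal-size domain and codomain). In particular φ is injective.
Since φ is injective, we find the preimage of 20. The inverse of x ↦ x^19 on (ℤ_{47})^× is x ↦ x^17, because 19·17 = 323 = 7·46 + 1 ≡ 1 (mod 46) and x^{46} = 1 for x ≠ 0 (Fermat). So φ⁻¹(20) = 20^17 mod 47.
Repeated squaring mod 47: 20^1 ≡ 20, 20^2 ≡ 20² = 400 ≡ 24, 20^4 ≡ 24² = 576 ≡ 12, 20^8 ≡ 12² = 144 ≡ 3, 20^16 ≡ 3² = 9. Since 17 = 16 + 1, 20^17 ≡ 9·20: 9·20 = 180 ≡ 39. So 20^17 ≡ 39 (mod 47).
Hence φ⁻¹(20) = 39.

39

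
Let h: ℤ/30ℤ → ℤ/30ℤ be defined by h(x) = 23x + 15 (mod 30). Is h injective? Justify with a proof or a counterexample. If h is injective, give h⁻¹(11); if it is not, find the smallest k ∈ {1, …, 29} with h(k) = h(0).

22

Recall: h is injective when h(u) = h(v) forces u = v.
If h(u) = h(v), then 23u ≡ 23v (mod 30). Because gcd(23, 30) = 1, we may cancel 23 to get u ≡ v (mod 30).
Thus h is injective.
We now compute 23⁻¹ mod 30 explicitly. Euclid's algorithm: 30 = 1·23 + 7, 23 = 3·7 + 2, 7 = 3·2 + 1; back-substituting gives 1 = 17·23 − 13·30, so 23⁻¹ ≡ 17 (mod 30).
Since h is injective, we find h⁻¹(11): we need 23x ≡ 11 − 15 ≡ 26 (mod 30). Using 23⁻¹ = 17: x ≡ 17·26 = 442 = 14·30 + 22, so x = 22.
Check: h(22) = 23·22 + 15 = 521 = 17·30 + 11 ≡ 11 (mod 30).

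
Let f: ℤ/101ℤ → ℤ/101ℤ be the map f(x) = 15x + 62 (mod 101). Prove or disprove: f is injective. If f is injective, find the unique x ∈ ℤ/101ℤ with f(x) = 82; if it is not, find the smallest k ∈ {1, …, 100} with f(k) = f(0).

35

Recall: f is injective if f(s) = f(t) implies s = t.
Suppose f(s) = f(t) in ℤ/101ℤ. Then 15s + 62 ≡ 15t + 62 (mod 101), thus 15(s − t) ≡ 0 (mod 101).
Since gcd(15, 101) = 1, 15 is invertible modulo 101, hence s − t ≡ 0 (mod 101), i.e. s = t.
So f is injective.
We now compute 15⁻¹ mod 101 explicitly. Euclid's algorithm: 101 = 6·15 + 11, 15 = 1·11 + 4, 11 = 2·4 + 3, 4 = 1·3 + 1; back-substituting gives 1 = 27·15 − 4·101, so 15⁻¹ ≡ 27 (mod 101).
Since f is injective, we compute f⁻¹(82): solve 15x + 62 ≡ 82 (mod 101), i.e. 15x ≡ 20 (mod 101).
Multiplying by 15⁻¹ = 27 gives x ≡ 27·20 = 540 = 5·101 + 35 ≡ 35 (mod 101).
Check: f(35) = 15·35 + 62 = 587 = 5·101 + 82 ≡ 82 (mod 101).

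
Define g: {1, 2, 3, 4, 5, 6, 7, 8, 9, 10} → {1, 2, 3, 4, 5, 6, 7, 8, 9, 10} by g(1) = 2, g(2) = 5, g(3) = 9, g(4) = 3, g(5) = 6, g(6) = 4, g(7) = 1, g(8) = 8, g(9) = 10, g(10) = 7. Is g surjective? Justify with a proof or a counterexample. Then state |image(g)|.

Every element of the codomain has a preimage: 1 = g(7), 2 = g(1), 3 = g(4), 4 = g(6), 5 = g(2), 6 = g(5), 7 = g(10), 8 = g(8), 9 = g(3), 10 = g(9).
Thus g is surjective.
The image of g is {1, 2, 3, 4, 5, 6, 7, 8, 9, 10}, which has 10 elements.

10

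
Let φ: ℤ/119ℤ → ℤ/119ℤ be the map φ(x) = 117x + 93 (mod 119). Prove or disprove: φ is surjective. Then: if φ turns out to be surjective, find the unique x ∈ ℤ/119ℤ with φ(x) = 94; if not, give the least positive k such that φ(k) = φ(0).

59

Since gcd(117, 119) = 1, 117 is invertible modulo 119. Euclid's algorithm: 119 = 1·117 + 2, 117 = 58·2 + 1; back-substituting gives 1 = 59·117 − 58·119, so 117⁻¹ ≡ 59 (mod 119).
Then y ↦ 59(y − 93) is a two-sided inverse to φ, so every y ∈ ℤ/119ℤ has a preimage.
Hence φ is surjective.
Since φ is surjective, we find φ⁻¹(94): we need 117x ≡ 94 − 93 ≡ 1 (mod 119). Using 117⁻¹ = 59: x ≡ 59·1 = 59, so x = 59.
Check: φ(59) = 117·59 + 93 = 6996 = 58·119 + 94 ≡ 94 (mod 119).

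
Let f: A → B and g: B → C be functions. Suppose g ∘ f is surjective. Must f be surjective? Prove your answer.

No. Take A = {1, 2}, B = {1, 2, 3}, C = {1}, f(a) = 1 for every a ∈ A, and g(b) = 1 for every b ∈ B.
Then g ∘ f is surjective onto {1}, but 3 ∈ B has no preimage under f, so f is not surjective.

not surjective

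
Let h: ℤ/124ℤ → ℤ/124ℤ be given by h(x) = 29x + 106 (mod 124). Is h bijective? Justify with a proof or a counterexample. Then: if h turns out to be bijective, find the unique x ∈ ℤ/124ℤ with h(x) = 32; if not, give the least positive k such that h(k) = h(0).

If h(s) = h(t), then 29s ≡ 29t (mod 124). Because gcd(29, 124) = 1, we may cancel 29 to get s ≡ t (mod 124).
We now compute 29⁻¹ mod 124 explicitly. Euclid's algorithm: 124 = 4·29 + 8, 29 = 3·8 + 5, 8 = 1·5 + 3, 5 = 1·3 + 2, 3 = 1·2 + 1; back-substituting gives 1 = 77·29 − 18·124, so 29⁻¹ ≡ 77 (mod 124).
For any y ∈ ℤ/124ℤ, x = 77(y − 106) mod 124 satisfies h(x) = 29·77(y − 106) + 106 ≡ y (since 29·77 ≡ 1 mod 124). So every y has a preimage.
Therefore h is bijective.
Since h is bijective, we compute h⁻¹(32): solve 29x + 106 ≡ 32 (mod 124), i.e. 29x ≡ 50 (mod 124).
Multiplying by 29⁻¹ = 77 gives x ≡ 77·50 = 3850 = 31·124 + 6 ≡ 6 (mod 124).
Check: h(6) = 29·6 + 106 = 280 = 2·124 + 32 ≡ 32 (mod 124).

6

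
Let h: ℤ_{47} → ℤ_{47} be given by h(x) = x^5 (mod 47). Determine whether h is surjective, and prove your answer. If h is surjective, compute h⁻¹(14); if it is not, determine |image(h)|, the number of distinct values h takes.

Since 47 is prime, the nonzero elements of ℤ_{47} form a cyclic group of order 46.
As gcd(5, 46) = 1, raising to the 5th power is a bijection on this group: if a^5 ≡ b^5 then (ab^{−1})^5 = 1, and the only element of order dividing gcd(5, 46) = 1 is 1, so a = b.
With h(0) = 0 this makes h injective on all of ℤ_{47}, hence bijective (finite equal-size domain and codomain). In particular h is surjective.
Since h is surjective, we find the preimage of 14. The inverse of x ↦ x^5 on (ℤ_{47})^× is x ↦ x^37, because 5·37 = 185 = 4·46 + 1 ≡ 1 (mod 46) and x^{46} = 1 for x ≠ 0 (Fermat). So h⁻¹(14) = 14^37 mod 47.
Repeated squaring mod 47: 14^1 ≡ 14, 14^2 ≡ 14² = 196 ≡ 8, 14^4 ≡ 8² = 64 ≡ 17, 14^8 ≡ 17² = 289 ≡ 7, 14^16 ≡ 7² = 49 ≡ 2, 14^32 ≡ 2² = 4. Since 37 = 32 + 4 + 1, 14^37 ≡ 4·17·14: 4·17 = 68 ≡ 21, then 21·14 = 294 ≡ 12. So 14^37 ≡ 12 (mod 47).
Hence h⁻¹(14) = 12.

12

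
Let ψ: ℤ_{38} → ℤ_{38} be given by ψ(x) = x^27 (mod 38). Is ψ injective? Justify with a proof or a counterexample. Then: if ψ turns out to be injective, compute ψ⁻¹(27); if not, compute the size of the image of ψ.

ψ(1) = 1^27 = 1.
ψ(5): Repeated squaring mod 38: 5^1 ≡ 5, 5^2 ≡ 5² = 25, 5^4 ≡ 25² = 625 ≡ 17, 5^8 ≡ 17² = 289 ≡ 23, 5^16 ≡ 23² = 529 ≡ 35. Since 27 = 16 + 8 + 2 + 1, 5^27 ≡ 35·23·25·5: 35·23 = 805 ≡ 7, then 7·25 = 175 ≡ 23, then 23·5 = 115 ≡ 1. So 5^27 ≡ 1 (mod 38).
So ψ(1) = ψ(5) = 1 while 1 ≠ 5, therefore ψ is not injective.
Since ψ is not injective, we determine |image(ψ)|. Computing x^27 mod 38 for each x (by repeated squaring, reducing mod 38 at every step), the values ψ(0), ψ(1), …, ψ(37) are: 0, 1, 18, 37, 20, 1, 20, 1, 18, 1, 18, 1, 18, 37, 18, 37, 20, 1, 18, 19, 20, 37, 18, 1, 20, 1, 20, 37, 20, 37, 20, 37, 18, 37, 18, 1, 20, 37.
The distinct values are {0, 1, 18, 19, 20, 37}; there are 6 of them.

6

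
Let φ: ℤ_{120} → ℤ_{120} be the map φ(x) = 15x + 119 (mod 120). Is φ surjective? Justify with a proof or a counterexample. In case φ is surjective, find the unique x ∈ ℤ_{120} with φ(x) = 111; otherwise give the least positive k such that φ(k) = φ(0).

Recall: surjectivity means every element of the codomain has a preimage under φ.
Since gcd(15, 120) = 15, we have 15x ≡ 0 (mod 15) for all x, so φ(x) ≡ 14 (mod 15).
But 0 ≢ 14 (mod 15), so 0 ∈ ℤ_{120} has no preimage. Thus φ is not surjective.
Since φ is not surjective, we find the least positive k with φ(k) = φ(0): this means 15k ≡ 0 (mod 120), i.e. 120 ∣ 15k. Since gcd(15, 120) = 15, dividing through by 15 this holds exactly when 8 ∣ k.
The smallest positive such k is 8.

8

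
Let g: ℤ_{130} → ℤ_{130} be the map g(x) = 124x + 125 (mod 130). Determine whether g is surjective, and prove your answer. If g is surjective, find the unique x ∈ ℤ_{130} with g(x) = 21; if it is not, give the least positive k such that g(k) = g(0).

By definition, g is surjective if every y in the codomain equals g(x) for some x in the domain.
Since gcd(124, 130) = 2, we have 124x ≡ 0 (mod 2) for all x, so g(x) ≡ 1 (mod 2).
But 0 ≢ 1 (mod 2), so 0 ∈ ℤ_{130} has no preimage. So g is not surjective.
Since g is not surjective, we find the least positive k with g(k) = g(0): this means 124k ≡ 0 (mod 130), i.e. 130 ∣ 124k. Since gcd(124, 130) = 2, dividing through by 2 this holds exactly when 65 ∣ 62k, and as gcd(62, 65) = 1, exactly when 65 ∣ k.
The smallest positive such k is 65.

65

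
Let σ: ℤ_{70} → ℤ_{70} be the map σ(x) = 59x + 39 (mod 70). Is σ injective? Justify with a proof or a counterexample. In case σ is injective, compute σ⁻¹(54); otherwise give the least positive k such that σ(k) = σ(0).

If σ(x_1) = σ(x_2), then 59x_1 ≡ 59x_2 (mod 70). Because gcd(59, 70) = 1, we may cancel 59 to get x_1 ≡ x_2 (mod 70).
Hence σ is injective.
We now compute 59⁻¹ mod 70 explicitly. Euclid's algorithm: 70 = 1·59 + 11, 59 = 5·11 + 4, 11 = 2·4 + 3, 4 = 1·3 + 1; back-substituting gives 1 = 19·59 − 16·70, so 59⁻¹ ≡ 19 (mod 70).
Since σ is injective, we compute σ⁻¹(54): solve 59x + 39 ≡ 54 (mod 70), i.e. 59x ≡ 15 (mod 70).
Multiplying by 59⁻¹ = 19 gives x ≡ 19·15 = 285 = 4·70 + 5 ≡ 5 (mod 70).
Check: σ(5) = 59·5 + 39 = 334 = 4·70 + 54 ≡ 54 (mod 70).

5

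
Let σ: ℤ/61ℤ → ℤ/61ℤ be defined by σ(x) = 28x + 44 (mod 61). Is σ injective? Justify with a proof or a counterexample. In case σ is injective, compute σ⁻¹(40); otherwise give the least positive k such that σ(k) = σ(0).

If σ(x_1) = σ(x_2), then 28x_1 ≡ 28x_2 (mod 61). Because gcd(28, 61) = 1, we may cancel 28 to get x_1 ≡ x_2 (mod 61).
Therefore σ is injective.
We now compute 28⁻¹ mod 61 explicitly. Euclid's algorithm: 61 = 2·28 + 5, 28 = 5·5 + 3, 5 = 1·3 + 2, 3 = 1·2 + 1; back-substituting gives 1 = 24·28 − 11·61, so 28⁻¹ ≡ 24 (mod 61).
Since σ is injective, we compute σ⁻¹(40): solve 28x + 44 ≡ 40 (mod 61), i.e. 28x ≡ 57 (mod 61).
Multiplying by 28⁻¹ = 24 gives x ≡ 24·57 = 1368 = 22·61 + 26 ≡ 26 (mod 61).
Check: σ(26) = 28·26 + 44 = 772 = 12·61 + 40 ≡ 40 (mod 61).

26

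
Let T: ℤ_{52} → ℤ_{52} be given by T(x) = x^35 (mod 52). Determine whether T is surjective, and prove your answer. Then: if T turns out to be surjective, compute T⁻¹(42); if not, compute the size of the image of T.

39

T(0) = 0^35 = 0.
T(26): Repeated squaring mod 52: 26^1 ≡ 26, 26^2 ≡ 26² = 676 ≡ 0, 26^4 ≡ 0² = 0, 26^8 ≡ 0² = 0, 26^16 ≡ 0² = 0, 26^32 ≡ 0² = 0. Since 35 = 32 + 2 + 1, 26^35 ≡ 0·0·26: 0·0 = 0, then 0·26 = 0. So 26^35 ≡ 0 (mod 52).
So T(0) = T(26) = 0 while 0 ≠ 26, therefore T is not injective.
A non-injective map from the 52-element set ℤ_{52} to itself takes at most 51 distinct values, so it cannot be surjective. Thus T is not surjective.
Since T is not surjective, we determine |image(T)|. Computing x^35 mod 52 for each x (by repeated squaring, reducing mod 52 at every step), the values T(0), T(1), …, T(51) are: 0, 1, 20, 35, 36, 21, 24, 15, 44, 29, 4, 19, 12, 13, 40, 7, 48, 49, 8, 11, 28, 5, 16, 43, 32, 25, 0, 27, 20, 9, 36, 47, 24, 41, 44, 3, 4, 45, 12, 39, 40, 33, 48, 23, 8, 37, 28, 31, 16, 17, 32, 51.
The distinct values are {0, 1, 3, 4, 5, 7, 8, 9, 11, 12, 13, 15, 16, 17, 19, 20, 21, 23, 24, 25, 27, 28, 29, 31, 32, 33, 35, 36, 37, 39, 40, 41, 43, 44, 45, 47, 48, 49, 51}; there are 39 of them.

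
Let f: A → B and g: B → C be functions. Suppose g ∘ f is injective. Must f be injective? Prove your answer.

injective

Suppose f(x_1) = f(x_2). Applying g: (g ∘ f)(x_1) = (g ∘ f)(x_2). Since g ∘ f is injective, x_1 = x_2. Hence f is injective.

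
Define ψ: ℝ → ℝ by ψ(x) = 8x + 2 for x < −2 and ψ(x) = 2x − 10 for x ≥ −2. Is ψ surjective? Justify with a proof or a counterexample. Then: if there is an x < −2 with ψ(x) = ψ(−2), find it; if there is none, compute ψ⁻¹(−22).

Both pieces are strictly increasing (slopes 8 and 2), so each is injective on its own interval.
The left piece maps (−∞, −2) onto (−∞, −14); the right piece maps [−2, ∞) onto [−14, ∞).
These images together cover ℝ, so ψ is surjective.
Because the two images are disjoint, no x < −2 has ψ(x) = ψ(−2), so we compute ψ⁻¹(−22): −22 lies in (−∞, −14), so solve 8x + 2 = −22: x = (−22 − 2)/8 = −3.

-3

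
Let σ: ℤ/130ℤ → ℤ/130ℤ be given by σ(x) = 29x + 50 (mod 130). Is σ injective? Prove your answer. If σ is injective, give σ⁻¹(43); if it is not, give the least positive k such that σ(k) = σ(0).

67

Recall: injectivity means: for all u, v in the domain, σ(u) = σ(v) implies u = v.
Suppose σ(u) = σ(v) in ℤ/130ℤ. Then 29u + 50 ≡ 29v + 50 (mod 130), so 29(u − v) ≡ 0 (mod 130).
Since gcd(29, 130) = 1, 29 is invertible modulo 130, so u − v ≡ 0 (mod 130), i.e. u = v.
Thus σ is injective.
We now compute 29⁻¹ mod 130 explicitly. Euclid's algorithm: 130 = 4·29 + 14, 29 = 2·14 + 1; back-substituting gives 1 = 9·29 − 2·130, so 29⁻¹ ≡ 9 (mod 130).
Since σ is injective, we compute σ⁻¹(43): solve 29x + 50 ≡ 43 (mod 130), i.e. 29x ≡ 123 (mod 130).
Multiplying by 29⁻¹ = 9 gives x ≡ 9·123 = 1107 = 8·130 + 67 ≡ 67 (mod 130).
Check: σ(67) = 29·67 + 50 = 1993 = 15·130 + 43 ≡ 43 (mod 130).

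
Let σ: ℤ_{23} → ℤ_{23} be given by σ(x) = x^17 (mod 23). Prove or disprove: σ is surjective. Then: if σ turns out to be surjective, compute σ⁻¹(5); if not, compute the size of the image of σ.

Since 23 is prime, the nonzero elements of ℤ_{23} form a cyclic group of order 22.
As gcd(17, 22) = 1, raising to the 17th power is a bijection on this group: if a^17 ≡ b^17 then (ab^{−1})^17 = 1, and the only element of order dividing gcd(17, 22) = 1 is 1, so a = b.
With σ(0) = 0 this makes σ injective on all of ℤ_{23}, hence bijective (finite equal-size domain and codomain). In particular σ is surjective.
Since σ is surjective, we find the preimage of 5. The inverse of x ↦ x^17 on (ℤ_{23})^× is x ↦ x^13, because 17·13 = 221 = 10·22 + 1 ≡ 1 (mod 22) and x^{22} = 1 for x ≠ 0 (Fermat). So σ⁻¹(5) = 5^13 mod 23.
Repeated squaring mod 23: 5^1 ≡ 5, 5^2 ≡ 5² = 25 ≡ 2, 5^4 ≡ 2² = 4, 5^8 ≡ 4² = 16. Since 13 = 8 + 4 + 1, 5^13 ≡ 16·4·5: 16·4 = 64 ≡ 18, then 18·5 = 90 ≡ 21. So 5^13 ≡ 21 (mod 23).
Hence σ⁻¹(5) = 21.

21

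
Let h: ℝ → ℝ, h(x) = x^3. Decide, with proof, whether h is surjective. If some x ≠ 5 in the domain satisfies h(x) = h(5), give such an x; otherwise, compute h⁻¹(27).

3

For any y ∈ ℝ, x = y^{1/3} ∈ ℝ gives h(x) = y, so h is surjective.
Since x ↦ x^3 is strictly increasing on ℝ, it is injective there, so no x ≠ 5 in the domain has h(x) = h(5). We therefore compute h⁻¹(27) = 27^{1/3} = 3 (indeed 3^3 = 27).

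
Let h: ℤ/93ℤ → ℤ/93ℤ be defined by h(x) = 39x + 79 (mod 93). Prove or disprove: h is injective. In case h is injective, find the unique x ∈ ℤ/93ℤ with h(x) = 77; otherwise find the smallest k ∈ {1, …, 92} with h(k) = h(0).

31

We have gcd(39, 93) = 3 > 1. Taking x_1 = 0 and x_2 = 31: h(0) = 79 and h(31) = 39·31 + 79 = 1288 ≡ 79 (mod 93).
So h(0) = h(31) while 0 ≠ 31, therefore h is not injective.
Since h is not injective, we find the least positive k with h(k) = h(0): this means 39k ≡ 0 (mod 93), i.e. 93 ∣ 39k. Since gcd(39, 93) = 3, dividing through by 3 this holds exactly when 31 ∣ 13k, and as gcd(13, 31) = 1, exactly when 31 ∣ k.
The smallest positive such k is 31.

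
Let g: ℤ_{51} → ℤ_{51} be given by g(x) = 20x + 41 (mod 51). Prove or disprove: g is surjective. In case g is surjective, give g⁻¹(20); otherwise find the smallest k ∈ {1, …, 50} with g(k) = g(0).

27

Recall that surjectivity means every element of the codomain has a preimage under g.
Since gcd(20, 51) = 1, 20 is invertible modulo 51. Euclid's algorithm: 51 = 2·20 + 11, 20 = 1·11 + 9, 11 = 1·9 + 2, 9 = 4·2 + 1; back-substituting gives 1 = 23·20 − 9·51, so 20⁻¹ ≡ 23 (mod 51).
Then y ↦ 23(y − 41) is a two-sided inverse to g, so every y ∈ ℤ_{51} has a preimage.
So g is surjective.
Since g is surjective, we find g⁻¹(20): we need 20x ≡ 20 − 41 ≡ 30 (mod 51). Using 20⁻¹ = 23: x ≡ 23·30 = 690 = 13·51 + 27, so x = 27.
Check: g(27) = 20·27 + 41 = 581 = 11·51 + 20 ≡ 20 (mod 51).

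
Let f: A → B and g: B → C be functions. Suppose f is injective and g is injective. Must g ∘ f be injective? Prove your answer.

Suppose (g ∘ f)(u) = (g ∘ f)(v), i.e. g(f(u)) = g(f(v)).
Since g is injective, f(u) = f(v). Since f is injective, u = v. So g ∘ f is injective.

injective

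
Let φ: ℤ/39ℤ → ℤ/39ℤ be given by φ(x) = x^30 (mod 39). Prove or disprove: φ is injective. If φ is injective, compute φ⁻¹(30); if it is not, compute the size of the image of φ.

φ(1) = 1^30 = 1.
φ(4): Repeated squaring mod 39: 4^1 ≡ 4, 4^2 ≡ 4² = 16, 4^4 ≡ 16² = 256 ≡ 22, 4^8 ≡ 22² = 484 ≡ 16, 4^16 ≡ 16² = 256 ≡ 22. Since 30 = 16 + 8 + 4 + 2, 4^30 ≡ 22·16·22·16: 22·16 = 352 ≡ 1, then 1·22 = 22, then 22·16 = 352 ≡ 1. So 4^30 ≡ 1 (mod 39).
So φ(1) = φ(4) = 1 while 1 ≠ 4, so φ is not injective.
Since φ is not injective, we determine |image(φ)|. Computing x^30 mod 39 for each x (by repeated squaring, reducing mod 39 at every step), the values φ(0), φ(1), …, φ(38) are: 0, 1, 25, 27, 1, 25, 12, 25, 25, 27, 1, 25, 27, 13, 1, 12, 1, 1, 12, 25, 25, 12, 1, 1, 12, 1, 13, 27, 25, 1, 27, 25, 25, 12, 25, 1, 27, 25, 1.
The distinct values are {0, 1, 12, 13, 25, 27}; there are 6 of them.

6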